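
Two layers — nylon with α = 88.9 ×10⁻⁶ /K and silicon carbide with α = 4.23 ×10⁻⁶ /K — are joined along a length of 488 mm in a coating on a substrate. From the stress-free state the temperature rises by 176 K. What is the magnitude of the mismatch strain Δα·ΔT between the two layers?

0.0149

Δα = |88.9 − 4.23|×10⁻⁶/K = 84.7×10⁻⁶/K.
Mismatch strain = Δα·ΔT = 84.7×10⁻⁶ × 176.0 = 0.0149.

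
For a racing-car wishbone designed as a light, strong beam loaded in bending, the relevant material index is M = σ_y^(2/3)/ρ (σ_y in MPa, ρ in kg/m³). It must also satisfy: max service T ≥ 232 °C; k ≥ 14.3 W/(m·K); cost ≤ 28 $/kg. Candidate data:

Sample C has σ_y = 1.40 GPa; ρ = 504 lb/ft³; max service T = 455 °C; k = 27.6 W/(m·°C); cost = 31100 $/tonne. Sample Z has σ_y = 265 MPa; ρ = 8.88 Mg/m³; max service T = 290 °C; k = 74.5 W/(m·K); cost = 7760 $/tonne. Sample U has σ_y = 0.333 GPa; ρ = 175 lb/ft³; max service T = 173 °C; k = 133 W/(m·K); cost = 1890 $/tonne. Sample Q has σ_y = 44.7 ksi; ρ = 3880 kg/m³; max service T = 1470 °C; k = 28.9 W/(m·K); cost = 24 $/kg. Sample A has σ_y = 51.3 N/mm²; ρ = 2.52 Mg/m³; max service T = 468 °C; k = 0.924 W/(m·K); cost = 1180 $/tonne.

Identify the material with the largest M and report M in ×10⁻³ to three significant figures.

sample Q, M = 11.8×10⁻³

Screen on constraints: max service T ≥ 232 °C; k ≥ 14.3 W/(m·K); cost ≤ 28 $/kg. Survivors: sample Z, sample Q.
In SI units:
  sample Z: σ_y = 265.0 MPa, ρ = 8880 kg/m³
  sample Q: σ_y = 308.2 MPa, ρ = 3880 kg/m³
  sample Q: M = 11.8×10⁻³
  sample Z: M = 4.65×10⁻³
Sample Q ranks first.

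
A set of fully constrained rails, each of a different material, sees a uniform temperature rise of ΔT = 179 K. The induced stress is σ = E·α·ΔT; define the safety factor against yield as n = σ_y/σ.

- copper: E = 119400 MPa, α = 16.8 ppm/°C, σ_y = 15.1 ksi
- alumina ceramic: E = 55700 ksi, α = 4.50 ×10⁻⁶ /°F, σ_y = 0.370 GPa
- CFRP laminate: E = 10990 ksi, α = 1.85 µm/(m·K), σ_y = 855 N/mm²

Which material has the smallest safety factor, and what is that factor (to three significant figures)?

Converting E to GPa, α to ×10⁻⁶/K, σ_y to MPa, then σ and n for each:
  copper: E = 119.4, α = 16.8, σ_y = 104.1 → σ = 359 MPa, n = 0.290
  alumina ceramic: E = 384.0, α = 8.10, σ_y = 370.0 → σ = 557 MPa, n = 0.664
  CFRP laminate: E = 75.77, α = 1.85, σ_y = 855.0 → σ = 25.1 MPa, n = 34.1
Smallest n: copper with n = 0.290.

copper, n = 0.290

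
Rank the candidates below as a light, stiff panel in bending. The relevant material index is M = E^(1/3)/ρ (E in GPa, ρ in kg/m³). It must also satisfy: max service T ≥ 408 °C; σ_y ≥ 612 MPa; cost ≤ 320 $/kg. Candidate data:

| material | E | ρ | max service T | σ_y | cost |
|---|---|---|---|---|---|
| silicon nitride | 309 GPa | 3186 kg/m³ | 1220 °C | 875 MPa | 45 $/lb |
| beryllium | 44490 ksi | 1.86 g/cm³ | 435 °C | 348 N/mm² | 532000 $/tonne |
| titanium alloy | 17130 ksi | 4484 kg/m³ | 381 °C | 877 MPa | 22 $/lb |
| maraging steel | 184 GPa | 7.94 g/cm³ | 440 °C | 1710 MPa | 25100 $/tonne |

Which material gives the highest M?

silicon nitride

Screen on constraints: max service T ≥ 408 °C; σ_y ≥ 612 MPa; cost ≤ 320 $/kg. Survivors: silicon nitride, maraging steel.
After converting to SI:
  silicon nitride: E = 309.0 GPa, ρ = 3186 kg/m³
  maraging steel: E = 184.0 GPa, ρ = 7940 kg/m³
  silicon nitride: M = 2.12×10⁻³
  maraging steel: M = 0.716×10⁻³
The maximum is for silicon nitride.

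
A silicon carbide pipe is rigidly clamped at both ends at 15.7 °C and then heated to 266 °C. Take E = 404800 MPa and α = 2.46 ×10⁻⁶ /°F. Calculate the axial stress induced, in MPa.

449 MPa

E = 404800 MPa = 404.8 GPa.
α = 2.46×10⁻⁶/°F × 9/5 = 4.43×10⁻⁶/K.
ΔT = 250.3 K. Constrained thermal stress σ = E·α·ΔT = 404.8×10³ MPa × 4.43×10⁻⁶ × 250.3 = 449 MPa (compressive).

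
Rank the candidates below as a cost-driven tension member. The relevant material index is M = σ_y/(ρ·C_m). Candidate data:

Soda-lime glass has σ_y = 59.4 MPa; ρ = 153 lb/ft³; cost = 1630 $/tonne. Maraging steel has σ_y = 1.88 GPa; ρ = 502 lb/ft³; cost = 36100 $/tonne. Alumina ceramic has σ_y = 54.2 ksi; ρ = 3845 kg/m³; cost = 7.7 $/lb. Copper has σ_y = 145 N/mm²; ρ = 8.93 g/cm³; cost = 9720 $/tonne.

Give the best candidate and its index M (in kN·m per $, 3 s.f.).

In SI units:
  soda-lime glass: σ_y = 59.40 MPa, ρ = 2451 kg/m³, cost = 1.630 $/kg
  maraging steel: σ_y = 1880 MPa, ρ = 8041 kg/m³, cost = 36.10 $/kg
  alumina ceramic: σ_y = 373.7 MPa, ρ = 3845 kg/m³, cost = 16.98 $/kg
  copper: σ_y = 145.0 MPa, ρ = 8930 kg/m³, cost = 9.720 $/kg
  soda-lime glass: M = 14.9 kN·m per $
  maraging steel: M = 6.48 kN·m per $
  alumina ceramic: M = 5.73 kN·m per $
  copper: M = 1.67 kN·m per $
The maximum is for soda-lime glass.

soda-lime glass, M = 14.9 kN·m per $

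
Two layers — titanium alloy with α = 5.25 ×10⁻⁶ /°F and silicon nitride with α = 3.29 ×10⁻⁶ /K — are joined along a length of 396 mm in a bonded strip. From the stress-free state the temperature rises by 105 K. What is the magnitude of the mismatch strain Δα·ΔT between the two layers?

titanium alloy: α = 5.25×10⁻⁶/°F × 9/5 = 9.45×10⁻⁶/K.
Δα = |9.45 − 3.29|×10⁻⁶/K = 6.16×10⁻⁶/K.
Mismatch strain = Δα·ΔT = 6.16×10⁻⁶ × 105.0 = 6.47×10⁻⁴.

6.47×10⁻⁴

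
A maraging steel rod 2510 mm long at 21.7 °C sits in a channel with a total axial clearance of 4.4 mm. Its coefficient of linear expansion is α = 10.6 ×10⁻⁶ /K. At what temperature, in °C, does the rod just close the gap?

α·L₀·ΔT = 4.4 mm ⇒ ΔT = 4.4 / (10.6×10⁻⁶ × 2510.0) = 165.4 K.
T = 21.7 + 165.4 = 187.1 °C.

187 °C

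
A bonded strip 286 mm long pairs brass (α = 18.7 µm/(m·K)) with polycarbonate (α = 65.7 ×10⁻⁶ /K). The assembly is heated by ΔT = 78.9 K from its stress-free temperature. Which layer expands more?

polycarbonate

α(brass) = 18.7×10⁻⁶/K vs α(polycarbonate) = 65.7×10⁻⁶/K.
Higher α expands more for the same ΔT: polycarbonate.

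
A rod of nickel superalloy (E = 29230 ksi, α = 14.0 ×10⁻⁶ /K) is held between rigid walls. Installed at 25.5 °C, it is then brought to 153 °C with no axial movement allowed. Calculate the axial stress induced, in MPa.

E = 29230 ksi = 201.5 GPa.
ΔT = 127.5 K. Constrained thermal stress σ = E·α·ΔT = 201.5×10³ MPa × 14.0×10⁻⁶ × 127.5 = 360 MPa (compressive).

360 MPa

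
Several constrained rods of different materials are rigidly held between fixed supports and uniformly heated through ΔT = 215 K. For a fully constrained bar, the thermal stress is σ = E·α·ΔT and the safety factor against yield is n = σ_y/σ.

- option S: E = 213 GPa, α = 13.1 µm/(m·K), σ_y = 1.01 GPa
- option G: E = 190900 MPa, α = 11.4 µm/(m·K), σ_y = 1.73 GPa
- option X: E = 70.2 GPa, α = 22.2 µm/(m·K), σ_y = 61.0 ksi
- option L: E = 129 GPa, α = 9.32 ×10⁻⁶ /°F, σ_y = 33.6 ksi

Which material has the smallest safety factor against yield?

option L

Per material, after unit conversion:
  option S: E = 213.0, α = 13.1, σ_y = 1010 → σ = 600 MPa, n = 1.68
  option G: E = 190.9, α = 11.4, σ_y = 1730 → σ = 468 MPa, n = 3.70
  option X: E = 70.20, α = 22.2, σ_y = 420.6 → σ = 335 MPa, n = 1.26
  option L: E = 129.0, α = 16.8, σ_y = 231.7 → σ = 465 MPa, n = 0.498
Option L has the lowest safety factor, n = 0.498.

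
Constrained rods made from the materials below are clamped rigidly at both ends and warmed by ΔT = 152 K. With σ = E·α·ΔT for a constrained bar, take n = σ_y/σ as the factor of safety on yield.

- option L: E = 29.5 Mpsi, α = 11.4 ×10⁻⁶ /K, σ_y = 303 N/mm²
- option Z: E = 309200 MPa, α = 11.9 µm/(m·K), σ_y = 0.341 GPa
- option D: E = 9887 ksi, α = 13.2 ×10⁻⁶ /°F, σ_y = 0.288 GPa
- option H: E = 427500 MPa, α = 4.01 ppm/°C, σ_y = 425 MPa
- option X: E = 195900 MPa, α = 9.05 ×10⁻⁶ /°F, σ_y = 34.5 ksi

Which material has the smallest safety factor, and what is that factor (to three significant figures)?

option X, n = 0.490

With everything in SI (GPa, ×10⁻⁶/K, MPa):
  option L: E = 203.4, α = 11.4, σ_y = 303.0 → σ = 352 MPa, n = 0.860
  option Z: E = 309.2, α = 11.9, σ_y = 341.0 → σ = 559 MPa, n = 0.610
  option D: E = 68.17, α = 23.8, σ_y = 288.0 → σ = 246 MPa, n = 1.17
  option H: E = 427.5, α = 4.01, σ_y = 425.0 → σ = 261 MPa, n = 1.63
  option X: E = 195.9, α = 16.3, σ_y = 237.9 → σ = 485 MPa, n = 0.490
Smallest n: option X with n = 0.490.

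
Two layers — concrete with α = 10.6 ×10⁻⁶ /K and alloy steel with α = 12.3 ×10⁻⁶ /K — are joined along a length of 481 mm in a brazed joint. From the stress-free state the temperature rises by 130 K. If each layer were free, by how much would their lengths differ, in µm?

Δα = |10.6 − 12.3|×10⁻⁶/K = 1.70×10⁻⁶/K.
ΔL_mismatch = Δα·L·ΔT = 1.70×10⁻⁶ × 481.0 mm × 130.0 K = 106 µm.

106 µm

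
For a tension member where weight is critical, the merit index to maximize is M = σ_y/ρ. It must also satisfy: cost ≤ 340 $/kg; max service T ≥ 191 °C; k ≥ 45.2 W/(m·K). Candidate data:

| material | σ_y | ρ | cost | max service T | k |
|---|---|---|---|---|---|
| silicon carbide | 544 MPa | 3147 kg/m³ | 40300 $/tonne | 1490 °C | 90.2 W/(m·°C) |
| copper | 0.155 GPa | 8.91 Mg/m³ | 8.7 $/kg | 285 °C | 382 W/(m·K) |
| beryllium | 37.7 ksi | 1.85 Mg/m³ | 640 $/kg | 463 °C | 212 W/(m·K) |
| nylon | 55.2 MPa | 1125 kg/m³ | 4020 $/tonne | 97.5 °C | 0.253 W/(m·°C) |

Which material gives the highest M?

Screen on constraints: cost ≤ 340 $/kg; max service T ≥ 191 °C; k ≥ 45.2 W/(m·K). Survivors: silicon carbide, copper.
In SI units:
  silicon carbide: σ_y = 544.0 MPa, ρ = 3147 kg/m³
  copper: σ_y = 155.0 MPa, ρ = 8910 kg/m³
  silicon carbide: M = 173 kN·m/kg
  copper: M = 17.4 kN·m/kg
Silicon carbide ranks first.

silicon carbide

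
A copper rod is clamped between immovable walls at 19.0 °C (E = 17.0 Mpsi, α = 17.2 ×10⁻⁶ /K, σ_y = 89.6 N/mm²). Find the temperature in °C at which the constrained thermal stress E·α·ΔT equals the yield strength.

63.4 °C

E = 17.0 Mpsi = 117.2 GPa.
σ_y = 89.6 N/mm² = 89.60 MPa.
E·α·ΔT = 89.60 MPa ⇒ ΔT = 89.60 / (117.2×10³ × 17.2×10⁻⁶) = 44.44 K.
T = 19.0 + 44.44 = 63.44 °C.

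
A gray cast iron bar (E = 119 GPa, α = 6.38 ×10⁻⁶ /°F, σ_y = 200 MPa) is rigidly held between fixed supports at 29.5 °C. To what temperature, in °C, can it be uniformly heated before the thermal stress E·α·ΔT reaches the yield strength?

176 °C

α = 6.38×10⁻⁶/°F × 9/5 = 11.5×10⁻⁶/K.
E·α·ΔT = 200.0 MPa ⇒ ΔT = 200.0 / (119.0×10³ × 11.5×10⁻⁶) = 146.3 K.
T = 29.5 + 146.3 = 175.8 °C.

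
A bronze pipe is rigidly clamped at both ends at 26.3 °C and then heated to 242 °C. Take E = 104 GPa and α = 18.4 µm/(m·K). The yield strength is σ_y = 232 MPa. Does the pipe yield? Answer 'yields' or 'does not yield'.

ΔT = 215.7 K. Constrained thermal stress σ = E·α·ΔT = 104.0×10³ MPa × 18.4×10⁻⁶ × 215.7 = 413 MPa (compressive).
Compare to σ_y = 232 MPa: σ ≥ σ_y, so it yields.

yields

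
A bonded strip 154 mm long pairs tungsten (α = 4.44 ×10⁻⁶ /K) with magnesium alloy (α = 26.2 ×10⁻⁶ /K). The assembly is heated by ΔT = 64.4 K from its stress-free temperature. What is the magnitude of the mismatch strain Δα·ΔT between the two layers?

Δα = |4.44 − 26.2|×10⁻⁶/K = 21.8×10⁻⁶/K.
Mismatch strain = Δα·ΔT = 21.8×10⁻⁶ × 64.4 = 1.40×10⁻³.

1.40×10⁻³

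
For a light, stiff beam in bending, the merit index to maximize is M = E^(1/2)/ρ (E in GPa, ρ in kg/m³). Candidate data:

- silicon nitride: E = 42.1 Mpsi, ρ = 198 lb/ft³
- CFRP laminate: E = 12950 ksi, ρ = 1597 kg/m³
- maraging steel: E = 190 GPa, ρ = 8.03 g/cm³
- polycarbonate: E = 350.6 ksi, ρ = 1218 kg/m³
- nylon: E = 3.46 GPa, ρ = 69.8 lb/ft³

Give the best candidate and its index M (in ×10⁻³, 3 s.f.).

Putting every candidate on a common basis:
  silicon nitride: E = 290.3 GPa, ρ = 3172 kg/m³
  CFRP laminate: E = 89.29 GPa, ρ = 1597 kg/m³
  maraging steel: E = 190.0 GPa, ρ = 8030 kg/m³
  polycarbonate: E = 2.417 GPa, ρ = 1218 kg/m³
  nylon: E = 3.460 GPa, ρ = 1118 kg/m³
  CFRP laminate: M = 5.92×10⁻³
  silicon nitride: M = 5.37×10⁻³
  maraging steel: M = 1.72×10⁻³
  nylon: M = 1.66×10⁻³
  polycarbonate: M = 1.28×10⁻³
Highest index: CFRP laminate.

CFRP laminate, M = 5.92×10⁻³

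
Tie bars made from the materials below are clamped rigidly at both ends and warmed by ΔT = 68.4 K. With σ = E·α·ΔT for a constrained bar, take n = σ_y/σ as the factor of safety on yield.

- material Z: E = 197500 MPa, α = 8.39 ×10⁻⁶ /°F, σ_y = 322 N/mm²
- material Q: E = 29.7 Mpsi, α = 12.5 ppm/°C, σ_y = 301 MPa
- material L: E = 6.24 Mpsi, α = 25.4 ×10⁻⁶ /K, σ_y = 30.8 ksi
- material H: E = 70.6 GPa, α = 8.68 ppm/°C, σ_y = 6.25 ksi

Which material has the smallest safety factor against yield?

Per material, after unit conversion:
  material Z: E = 197.5, α = 15.1, σ_y = 322.0 → σ = 204 MPa, n = 1.58
  material Q: E = 204.8, α = 12.5, σ_y = 301.0 → σ = 175 MPa, n = 1.72
  material L: E = 43.02, α = 25.4, σ_y = 212.4 → σ = 74.7 MPa, n = 2.84
  material H: E = 70.60, α = 8.68, σ_y = 43.09 → σ = 41.9 MPa, n = 1.03
The minimum is material H at n = 1.03.

material H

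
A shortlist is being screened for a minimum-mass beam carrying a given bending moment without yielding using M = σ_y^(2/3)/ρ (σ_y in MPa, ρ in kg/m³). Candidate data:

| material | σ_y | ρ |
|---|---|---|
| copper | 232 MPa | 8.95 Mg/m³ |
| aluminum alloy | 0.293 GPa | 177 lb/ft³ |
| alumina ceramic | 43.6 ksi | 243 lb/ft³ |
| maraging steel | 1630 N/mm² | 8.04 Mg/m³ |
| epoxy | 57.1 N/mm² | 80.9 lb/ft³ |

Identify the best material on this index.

Convert each candidate to consistent units, then evaluate M:
  copper: σ_y = 232.0 MPa, ρ = 8950 kg/m³
  aluminum alloy: σ_y = 293.0 MPa, ρ = 2835 kg/m³
  alumina ceramic: σ_y = 300.6 MPa, ρ = 3892 kg/m³
  maraging steel: σ_y = 1630 MPa, ρ = 8040 kg/m³
  epoxy: σ_y = 57.10 MPa, ρ = 1296 kg/m³
  maraging steel: M = 17.2×10⁻³
  aluminum alloy: M = 15.6×10⁻³
  alumina ceramic: M = 11.5×10⁻³
  epoxy: M = 11.4×10⁻³
  copper: M = 4.22×10⁻³
Highest index: maraging steel.

maraging steel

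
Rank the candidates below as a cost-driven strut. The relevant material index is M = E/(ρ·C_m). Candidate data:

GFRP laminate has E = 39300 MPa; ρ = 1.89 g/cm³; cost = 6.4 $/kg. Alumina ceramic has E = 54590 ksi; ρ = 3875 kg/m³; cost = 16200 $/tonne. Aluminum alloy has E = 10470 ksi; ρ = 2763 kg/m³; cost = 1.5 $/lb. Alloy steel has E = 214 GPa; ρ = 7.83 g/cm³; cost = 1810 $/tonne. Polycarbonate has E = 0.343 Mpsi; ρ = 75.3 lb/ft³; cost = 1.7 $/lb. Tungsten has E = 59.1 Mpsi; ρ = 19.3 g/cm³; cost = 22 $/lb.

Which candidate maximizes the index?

alloy steel

In SI units:
  GFRP laminate: E = 39.30 GPa, ρ = 1890 kg/m³, cost = 6.400 $/kg
  alumina ceramic: E = 376.4 GPa, ρ = 3875 kg/m³, cost = 16.20 $/kg
  aluminum alloy: E = 72.19 GPa, ρ = 2763 kg/m³, cost = 3.307 $/kg
  alloy steel: E = 214.0 GPa, ρ = 7830 kg/m³, cost = 1.810 $/kg
  polycarbonate: E = 2.365 GPa, ρ = 1206 kg/m³, cost = 3.748 $/kg
  tungsten: E = 407.5 GPa, ρ = 19300 kg/m³, cost = 48.50 $/kg
  alloy steel: M = 15.1 MN·m per $
  aluminum alloy: M = 7.90 MN·m per $
  alumina ceramic: M = 6.00 MN·m per $
  GFRP laminate: M = 3.25 MN·m per $
  polycarbonate: M = 0.523 MN·m per $
  tungsten: M = 0.435 MN·m per $
The maximum is for alloy steel.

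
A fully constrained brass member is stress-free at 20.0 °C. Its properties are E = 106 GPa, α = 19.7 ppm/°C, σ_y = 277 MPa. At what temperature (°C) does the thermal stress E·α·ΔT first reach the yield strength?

153 °C

E·α·ΔT = 277.0 MPa ⇒ ΔT = 277.0 / (106.0×10³ × 19.7×10⁻⁶) = 132.7 K.
T = 20.0 + 132.7 = 152.7 °C.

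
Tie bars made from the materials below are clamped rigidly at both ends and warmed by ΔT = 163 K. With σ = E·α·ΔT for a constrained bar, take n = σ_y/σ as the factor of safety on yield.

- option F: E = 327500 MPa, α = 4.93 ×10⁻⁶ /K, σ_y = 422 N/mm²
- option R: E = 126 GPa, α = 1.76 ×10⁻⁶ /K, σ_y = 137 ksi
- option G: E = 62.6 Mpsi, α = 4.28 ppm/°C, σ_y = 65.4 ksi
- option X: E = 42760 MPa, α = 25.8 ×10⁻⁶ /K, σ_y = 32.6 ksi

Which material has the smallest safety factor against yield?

With everything in SI (GPa, ×10⁻⁶/K, MPa):
  option F: E = 327.5, α = 4.93, σ_y = 422.0 → σ = 263 MPa, n = 1.60
  option R: E = 126.0, α = 1.76, σ_y = 944.6 → σ = 36.1 MPa, n = 26.1
  option G: E = 431.6, α = 4.28, σ_y = 450.9 → σ = 301 MPa, n = 1.50
  option X: E = 42.76, α = 25.8, σ_y = 224.8 → σ = 180 MPa, n = 1.25
The minimum is option X at n = 1.25.

option X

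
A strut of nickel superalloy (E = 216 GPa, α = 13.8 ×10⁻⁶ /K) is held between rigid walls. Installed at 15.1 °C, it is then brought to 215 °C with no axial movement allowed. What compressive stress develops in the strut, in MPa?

ΔT = 199.9 K. Constrained thermal stress σ = E·α·ΔT = 216.0×10³ MPa × 13.8×10⁻⁶ × 199.9 = 596 MPa (compressive).

596 MPa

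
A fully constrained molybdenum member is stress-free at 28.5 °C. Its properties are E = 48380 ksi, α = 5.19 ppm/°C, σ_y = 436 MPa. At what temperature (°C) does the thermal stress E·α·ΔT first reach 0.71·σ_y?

E = 48380 ksi = 333.6 GPa.
E·α·ΔT = 309.6 MPa ⇒ ΔT = 309.6 / (333.6×10³ × 5.19×10⁻⁶) = 178.8 K.
T = 28.5 + 178.8 = 207.3 °C.

207 °C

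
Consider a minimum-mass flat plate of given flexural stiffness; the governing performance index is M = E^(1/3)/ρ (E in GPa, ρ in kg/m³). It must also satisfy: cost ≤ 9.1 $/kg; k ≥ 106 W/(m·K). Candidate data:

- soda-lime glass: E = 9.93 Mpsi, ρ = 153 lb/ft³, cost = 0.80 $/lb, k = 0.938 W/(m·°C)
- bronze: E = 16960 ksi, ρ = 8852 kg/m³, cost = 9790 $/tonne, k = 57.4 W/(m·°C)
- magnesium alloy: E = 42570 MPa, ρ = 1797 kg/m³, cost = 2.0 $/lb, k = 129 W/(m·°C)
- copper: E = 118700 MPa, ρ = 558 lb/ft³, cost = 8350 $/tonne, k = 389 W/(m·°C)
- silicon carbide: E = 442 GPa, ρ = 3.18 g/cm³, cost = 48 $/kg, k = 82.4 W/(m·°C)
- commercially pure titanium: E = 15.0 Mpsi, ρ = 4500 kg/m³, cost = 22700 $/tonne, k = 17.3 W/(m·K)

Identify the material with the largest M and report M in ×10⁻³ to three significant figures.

magnesium alloy, M = 1.94×10⁻³

Screen on constraints: cost ≤ 9.1 $/kg; k ≥ 106 W/(m·K). Survivors: magnesium alloy, copper.
After converting to SI:
  magnesium alloy: E = 42.57 GPa, ρ = 1797 kg/m³
  copper: E = 118.7 GPa, ρ = 8938 kg/m³
  magnesium alloy: M = 1.94×10⁻³
  copper: M = 0.550×10⁻³
Magnesium alloy ranks first.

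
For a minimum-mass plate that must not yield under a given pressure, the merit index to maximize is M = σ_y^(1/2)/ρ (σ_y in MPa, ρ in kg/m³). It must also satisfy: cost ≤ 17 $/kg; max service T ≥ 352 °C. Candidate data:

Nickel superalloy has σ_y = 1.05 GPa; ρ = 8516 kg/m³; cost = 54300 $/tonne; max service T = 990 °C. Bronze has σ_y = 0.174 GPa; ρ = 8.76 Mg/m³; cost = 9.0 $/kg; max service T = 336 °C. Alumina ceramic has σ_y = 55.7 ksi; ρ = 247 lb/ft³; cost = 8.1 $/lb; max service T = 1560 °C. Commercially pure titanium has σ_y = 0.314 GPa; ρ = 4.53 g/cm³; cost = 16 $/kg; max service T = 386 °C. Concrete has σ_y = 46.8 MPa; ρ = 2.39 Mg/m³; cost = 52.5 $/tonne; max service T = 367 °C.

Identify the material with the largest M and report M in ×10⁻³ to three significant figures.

commercially pure titanium, M = 3.91×10⁻³

Screen on constraints: cost ≤ 17 $/kg; max service T ≥ 352 °C. Survivors: commercially pure titanium, concrete.
Convert each candidate to consistent units, then evaluate M:
  commercially pure titanium: σ_y = 314.0 MPa, ρ = 4530 kg/m³
  concrete: σ_y = 46.80 MPa, ρ = 2390 kg/m³
  commercially pure titanium: M = 3.91×10⁻³
  concrete: M = 2.86×10⁻³
The maximum is for commercially pure titanium.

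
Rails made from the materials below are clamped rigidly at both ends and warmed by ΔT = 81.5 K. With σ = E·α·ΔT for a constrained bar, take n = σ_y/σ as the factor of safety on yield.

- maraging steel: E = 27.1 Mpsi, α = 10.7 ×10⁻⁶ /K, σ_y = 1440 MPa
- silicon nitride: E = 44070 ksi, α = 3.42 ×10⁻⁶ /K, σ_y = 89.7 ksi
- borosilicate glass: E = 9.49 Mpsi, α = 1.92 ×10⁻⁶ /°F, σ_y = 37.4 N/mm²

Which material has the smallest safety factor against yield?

With everything in SI (GPa, ×10⁻⁶/K, MPa):
  maraging steel: E = 186.8, α = 10.7, σ_y = 1440 → σ = 163 MPa, n = 8.84
  silicon nitride: E = 303.9, α = 3.42, σ_y = 618.5 → σ = 84.7 MPa, n = 7.30
  borosilicate glass: E = 65.43, α = 3.46, σ_y = 37.40 → σ = 18.4 MPa, n = 2.03
Smallest n: borosilicate glass with n = 2.03.

borosilicate glass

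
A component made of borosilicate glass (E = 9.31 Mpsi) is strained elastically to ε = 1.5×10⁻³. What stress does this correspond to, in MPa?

E = 9.31 Mpsi = 64.19 GPa.
σ = E·ε = 64190 MPa × 1.5×10⁻³ = 96.3 MPa.

96.3 MPa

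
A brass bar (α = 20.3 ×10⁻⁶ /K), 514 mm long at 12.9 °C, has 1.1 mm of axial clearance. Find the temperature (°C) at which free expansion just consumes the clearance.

118 °C

α·L₀·ΔT = 1.1 mm ⇒ ΔT = 1.1 / (20.3×10⁻⁶ × 514.0) = 105.4 K.
T = 12.9 + 105.4 = 118.3 °C.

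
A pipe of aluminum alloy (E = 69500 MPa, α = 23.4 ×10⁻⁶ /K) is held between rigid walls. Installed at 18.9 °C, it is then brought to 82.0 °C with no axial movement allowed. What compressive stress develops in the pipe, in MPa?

E = 69500 MPa = 69.50 GPa.
ΔT = 63.10 K. Constrained thermal stress σ = E·α·ΔT = 69.50×10³ MPa × 23.4×10⁻⁶ × 63.10 = 103 MPa (compressive).

103 MPa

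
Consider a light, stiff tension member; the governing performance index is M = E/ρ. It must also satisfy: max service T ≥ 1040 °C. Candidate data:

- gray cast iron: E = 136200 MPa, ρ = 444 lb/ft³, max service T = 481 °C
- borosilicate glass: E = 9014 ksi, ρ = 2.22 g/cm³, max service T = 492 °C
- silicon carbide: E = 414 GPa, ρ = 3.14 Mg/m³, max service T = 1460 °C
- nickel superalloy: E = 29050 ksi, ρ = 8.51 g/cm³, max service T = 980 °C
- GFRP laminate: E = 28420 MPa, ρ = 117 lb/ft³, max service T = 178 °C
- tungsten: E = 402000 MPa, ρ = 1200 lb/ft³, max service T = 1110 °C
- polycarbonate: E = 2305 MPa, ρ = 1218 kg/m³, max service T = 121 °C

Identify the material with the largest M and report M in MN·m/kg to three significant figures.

Screen on constraints: max service T ≥ 1040 °C. Survivors: silicon carbide, tungsten.
After converting to SI:
  silicon carbide: E = 414.0 GPa, ρ = 3140 kg/m³
  tungsten: E = 402.0 GPa, ρ = 19220 kg/m³
  silicon carbide: M = 132 MN·m/kg
  tungsten: M = 20.9 MN·m/kg
The maximum is for silicon carbide.

silicon carbide, M = 132 MN·m/kg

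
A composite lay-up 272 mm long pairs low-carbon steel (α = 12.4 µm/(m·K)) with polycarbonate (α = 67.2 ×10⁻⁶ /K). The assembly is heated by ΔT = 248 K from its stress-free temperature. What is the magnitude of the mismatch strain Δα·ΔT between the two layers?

0.0136

Δα = |12.4 − 67.2|×10⁻⁶/K = 54.8×10⁻⁶/K.
Mismatch strain = Δα·ΔT = 54.8×10⁻⁶ × 248.0 = 0.0136.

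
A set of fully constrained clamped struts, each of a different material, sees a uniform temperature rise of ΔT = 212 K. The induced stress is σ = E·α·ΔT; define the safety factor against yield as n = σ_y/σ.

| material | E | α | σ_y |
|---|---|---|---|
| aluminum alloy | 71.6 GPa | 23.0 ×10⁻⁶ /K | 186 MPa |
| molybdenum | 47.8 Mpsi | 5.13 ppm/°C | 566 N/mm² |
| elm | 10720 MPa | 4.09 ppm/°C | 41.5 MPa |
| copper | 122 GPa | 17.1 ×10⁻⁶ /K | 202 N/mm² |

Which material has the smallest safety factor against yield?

copper

Converting E to GPa, α to ×10⁻⁶/K, σ_y to MPa, then σ and n for each:
  aluminum alloy: E = 71.60, α = 23.0, σ_y = 186.0 → σ = 349 MPa, n = 0.533
  molybdenum: E = 329.6, α = 5.13, σ_y = 566.0 → σ = 358 MPa, n = 1.58
  elm: E = 10.72, α = 4.09, σ_y = 41.50 → σ = 9.30 MPa, n = 4.46
  copper: E = 122.0, α = 17.1, σ_y = 202.0 → σ = 442 MPa, n = 0.457
Copper has the lowest safety factor, n = 0.457.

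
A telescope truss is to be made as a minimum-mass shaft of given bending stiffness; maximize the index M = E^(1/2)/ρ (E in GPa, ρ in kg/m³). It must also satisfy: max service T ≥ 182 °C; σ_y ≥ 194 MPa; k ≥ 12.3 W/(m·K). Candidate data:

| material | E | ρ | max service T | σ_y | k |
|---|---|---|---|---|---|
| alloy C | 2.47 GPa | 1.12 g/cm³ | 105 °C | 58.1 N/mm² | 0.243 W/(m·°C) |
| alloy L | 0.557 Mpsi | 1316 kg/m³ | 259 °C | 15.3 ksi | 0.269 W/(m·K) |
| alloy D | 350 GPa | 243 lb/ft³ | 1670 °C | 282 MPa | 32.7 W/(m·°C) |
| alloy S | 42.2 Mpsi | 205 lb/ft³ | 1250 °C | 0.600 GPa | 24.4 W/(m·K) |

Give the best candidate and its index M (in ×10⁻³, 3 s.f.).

alloy S, M = 5.19×10⁻³

Screen on constraints: max service T ≥ 182 °C; σ_y ≥ 194 MPa; k ≥ 12.3 W/(m·K). Survivors: alloy D, alloy S.
Normalizing units and computing the index:
  alloy D: E = 350.0 GPa, ρ = 3892 kg/m³
  alloy S: E = 291.0 GPa, ρ = 3284 kg/m³
  alloy S: M = 5.19×10⁻³
  alloy D: M = 4.81×10⁻³
Alloy S ranks first.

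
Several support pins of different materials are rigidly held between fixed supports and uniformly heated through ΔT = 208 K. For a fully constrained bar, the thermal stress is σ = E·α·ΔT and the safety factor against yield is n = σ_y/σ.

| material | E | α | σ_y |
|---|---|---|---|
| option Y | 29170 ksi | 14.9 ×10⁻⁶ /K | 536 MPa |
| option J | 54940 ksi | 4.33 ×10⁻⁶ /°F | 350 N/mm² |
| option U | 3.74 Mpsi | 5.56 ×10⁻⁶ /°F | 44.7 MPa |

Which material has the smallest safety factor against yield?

In consistent units (E in GPa, α in ×10⁻⁶/K, σ_y in MPa):
  option Y: E = 201.1, α = 14.9, σ_y = 536.0 → σ = 623 MPa, n = 0.860
  option J: E = 378.8, α = 7.79, σ_y = 350.0 → σ = 614 MPa, n = 0.570
  option U: E = 25.79, α = 10.0, σ_y = 44.70 → σ = 53.7 MPa, n = 0.833
Option J has the lowest safety factor, n = 0.570.

option J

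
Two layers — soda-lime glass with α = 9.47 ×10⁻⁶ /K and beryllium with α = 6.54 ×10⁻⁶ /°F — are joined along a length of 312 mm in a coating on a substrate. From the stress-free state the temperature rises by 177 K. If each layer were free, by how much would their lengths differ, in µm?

beryllium: α = 6.54×10⁻⁶/°F × 9/5 = 11.8×10⁻⁶/K.
Δα = |9.47 − 11.8|×10⁻⁶/K = 2.30×10⁻⁶/K.
ΔL_mismatch = Δα·L·ΔT = 2.30×10⁻⁶ × 312.0 mm × 177.0 K = 127 µm.

127 µm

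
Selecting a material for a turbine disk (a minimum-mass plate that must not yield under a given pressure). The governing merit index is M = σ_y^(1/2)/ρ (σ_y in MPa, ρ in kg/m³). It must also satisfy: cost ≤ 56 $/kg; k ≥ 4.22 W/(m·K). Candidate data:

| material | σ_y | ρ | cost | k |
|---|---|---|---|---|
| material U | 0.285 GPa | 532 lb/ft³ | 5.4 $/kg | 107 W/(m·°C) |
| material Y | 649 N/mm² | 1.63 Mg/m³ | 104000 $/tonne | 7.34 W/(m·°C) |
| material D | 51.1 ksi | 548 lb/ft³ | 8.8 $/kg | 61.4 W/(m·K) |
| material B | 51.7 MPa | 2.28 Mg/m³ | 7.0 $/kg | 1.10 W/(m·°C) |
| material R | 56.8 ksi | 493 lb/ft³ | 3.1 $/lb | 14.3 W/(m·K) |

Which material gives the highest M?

Screen on constraints: cost ≤ 56 $/kg; k ≥ 4.22 W/(m·K). Survivors: material U, material D, material R.
In SI units:
  material U: σ_y = 285.0 MPa, ρ = 8522 kg/m³
  material D: σ_y = 352.3 MPa, ρ = 8778 kg/m³
  material R: σ_y = 391.6 MPa, ρ = 7897 kg/m³
  material R: M = 2.51×10⁻³
  material D: M = 2.14×10⁻³
  material U: M = 1.98×10⁻³
Material R ranks first.

material R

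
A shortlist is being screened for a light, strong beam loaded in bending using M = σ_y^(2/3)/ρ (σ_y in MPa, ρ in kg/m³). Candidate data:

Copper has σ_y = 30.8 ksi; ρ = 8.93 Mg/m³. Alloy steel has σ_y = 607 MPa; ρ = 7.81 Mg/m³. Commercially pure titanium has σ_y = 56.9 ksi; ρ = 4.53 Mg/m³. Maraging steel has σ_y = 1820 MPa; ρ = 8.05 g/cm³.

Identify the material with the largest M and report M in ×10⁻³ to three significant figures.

Normalizing units and computing the index:
  copper: σ_y = 212.4 MPa, ρ = 8930 kg/m³
  alloy steel: σ_y = 607.0 MPa, ρ = 7810 kg/m³
  commercially pure titanium: σ_y = 392.3 MPa, ρ = 4530 kg/m³
  maraging steel: σ_y = 1820 MPa, ρ = 8050 kg/m³
  maraging steel: M = 18.5×10⁻³
  commercially pure titanium: M = 11.8×10⁻³
  alloy steel: M = 9.18×10⁻³
  copper: M = 3.99×10⁻³
The maximum is for maraging steel.

maraging steel, M = 18.5×10⁻³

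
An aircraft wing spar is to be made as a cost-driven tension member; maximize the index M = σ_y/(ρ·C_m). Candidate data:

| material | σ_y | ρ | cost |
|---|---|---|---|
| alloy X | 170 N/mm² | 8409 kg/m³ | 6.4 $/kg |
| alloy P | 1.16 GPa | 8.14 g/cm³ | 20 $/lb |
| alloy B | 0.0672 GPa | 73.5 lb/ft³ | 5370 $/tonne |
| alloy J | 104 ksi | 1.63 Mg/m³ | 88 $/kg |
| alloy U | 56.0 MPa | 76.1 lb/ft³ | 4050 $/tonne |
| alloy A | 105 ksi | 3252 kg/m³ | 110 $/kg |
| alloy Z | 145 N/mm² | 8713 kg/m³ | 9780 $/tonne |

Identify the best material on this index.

alloy U

Convert each candidate to consistent units, then evaluate M:
  alloy X: σ_y = 170.0 MPa, ρ = 8409 kg/m³, cost = 6.400 $/kg
  alloy P: σ_y = 1160 MPa, ρ = 8140 kg/m³, cost = 44.09 $/kg
  alloy B: σ_y = 67.20 MPa, ρ = 1177 kg/m³, cost = 5.370 $/kg
  alloy J: σ_y = 717.1 MPa, ρ = 1630 kg/m³, cost = 88.00 $/kg
  alloy U: σ_y = 56.00 MPa, ρ = 1219 kg/m³, cost = 4.050 $/kg
  alloy A: σ_y = 723.9 MPa, ρ = 3252 kg/m³, cost = 110.0 $/kg
  alloy Z: σ_y = 145.0 MPa, ρ = 8713 kg/m³, cost = 9.780 $/kg
  alloy U: M = 11.3 kN·m per $
  alloy B: M = 10.6 kN·m per $
  alloy J: M = 5.00 kN·m per $
  alloy P: M = 3.23 kN·m per $
  alloy X: M = 3.16 kN·m per $
  alloy A: M = 2.02 kN·m per $
  alloy Z: M = 1.70 kN·m per $
Alloy U has the largest M.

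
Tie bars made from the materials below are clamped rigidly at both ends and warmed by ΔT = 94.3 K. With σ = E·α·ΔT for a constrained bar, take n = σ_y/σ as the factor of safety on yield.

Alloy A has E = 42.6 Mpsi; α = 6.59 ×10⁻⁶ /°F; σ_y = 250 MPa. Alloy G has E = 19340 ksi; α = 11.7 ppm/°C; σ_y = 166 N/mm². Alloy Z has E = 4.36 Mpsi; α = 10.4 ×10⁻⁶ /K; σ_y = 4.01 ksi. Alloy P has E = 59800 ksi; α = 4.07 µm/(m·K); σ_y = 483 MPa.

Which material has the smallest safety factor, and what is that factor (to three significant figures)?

alloy A, n = 0.761

With everything in SI (GPa, ×10⁻⁶/K, MPa):
  alloy A: E = 293.7, α = 11.9, σ_y = 250.0 → σ = 329 MPa, n = 0.761
  alloy G: E = 133.3, α = 11.7, σ_y = 166.0 → σ = 147 MPa, n = 1.13
  alloy Z: E = 30.06, α = 10.4, σ_y = 27.65 → σ = 29.5 MPa, n = 0.938
  alloy P: E = 412.3, α = 4.07, σ_y = 483.0 → σ = 158 MPa, n = 3.05
Smallest n: alloy A with n = 0.761.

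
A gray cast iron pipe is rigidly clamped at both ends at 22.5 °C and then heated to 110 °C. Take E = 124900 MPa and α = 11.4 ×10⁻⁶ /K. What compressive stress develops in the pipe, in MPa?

125 MPa

E = 124900 MPa = 124.9 GPa.
ΔT = 87.50 K. Constrained thermal stress σ = E·α·ΔT = 124.9×10³ MPa × 11.4×10⁻⁶ × 87.50 = 125 MPa (compressive).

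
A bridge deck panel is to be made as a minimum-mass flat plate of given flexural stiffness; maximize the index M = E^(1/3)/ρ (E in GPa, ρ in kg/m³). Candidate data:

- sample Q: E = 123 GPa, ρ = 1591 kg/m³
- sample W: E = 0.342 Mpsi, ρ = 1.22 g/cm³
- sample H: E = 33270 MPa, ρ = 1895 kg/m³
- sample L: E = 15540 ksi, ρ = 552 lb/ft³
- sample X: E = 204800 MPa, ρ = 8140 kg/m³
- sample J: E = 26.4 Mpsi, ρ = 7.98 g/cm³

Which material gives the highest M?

Normalizing units and computing the index:
  sample Q: E = 123.0 GPa, ρ = 1591 kg/m³
  sample W: E = 2.358 GPa, ρ = 1220 kg/m³
  sample H: E = 33.27 GPa, ρ = 1895 kg/m³
  sample L: E = 107.1 GPa, ρ = 8842 kg/m³
  sample X: E = 204.8 GPa, ρ = 8140 kg/m³
  sample J: E = 182.0 GPa, ρ = 7980 kg/m³
  sample Q: M = 3.13×10⁻³
  sample H: M = 1.70×10⁻³
  sample W: M = 1.09×10⁻³
  sample X: M = 0.724×10⁻³
  sample J: M = 0.710×10⁻³
  sample L: M = 0.537×10⁻³
The maximum is for sample Q.

sample Q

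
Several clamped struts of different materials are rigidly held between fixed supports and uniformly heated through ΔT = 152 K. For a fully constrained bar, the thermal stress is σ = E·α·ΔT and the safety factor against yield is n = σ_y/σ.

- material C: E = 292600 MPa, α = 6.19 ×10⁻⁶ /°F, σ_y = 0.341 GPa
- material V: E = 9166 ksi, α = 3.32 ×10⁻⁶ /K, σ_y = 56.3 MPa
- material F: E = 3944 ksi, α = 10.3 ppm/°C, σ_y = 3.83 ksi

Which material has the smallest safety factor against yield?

In consistent units (E in GPa, α in ×10⁻⁶/K, σ_y in MPa):
  material C: E = 292.6, α = 11.1, σ_y = 341.0 → σ = 496 MPa, n = 0.688
  material V: E = 63.20, α = 3.32, σ_y = 56.30 → σ = 31.9 MPa, n = 1.77
  material F: E = 27.19, α = 10.3, σ_y = 26.41 → σ = 42.6 MPa, n = 0.620
The minimum is material F at n = 0.620.

material F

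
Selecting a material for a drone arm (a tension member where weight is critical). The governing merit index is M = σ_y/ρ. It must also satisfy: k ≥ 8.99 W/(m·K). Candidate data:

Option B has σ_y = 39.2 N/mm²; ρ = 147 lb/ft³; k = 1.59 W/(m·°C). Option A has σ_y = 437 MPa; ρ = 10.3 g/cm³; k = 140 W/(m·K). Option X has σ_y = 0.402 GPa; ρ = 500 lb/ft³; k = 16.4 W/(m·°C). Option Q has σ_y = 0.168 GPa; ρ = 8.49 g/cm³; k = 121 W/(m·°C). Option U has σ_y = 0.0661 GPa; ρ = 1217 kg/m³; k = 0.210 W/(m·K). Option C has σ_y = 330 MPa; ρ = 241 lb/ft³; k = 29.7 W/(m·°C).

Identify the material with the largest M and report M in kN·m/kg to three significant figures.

Screen on constraints: k ≥ 8.99 W/(m·K). Survivors: option A, option X, option Q, option C.
Normalizing units and computing the index:
  option A: σ_y = 437.0 MPa, ρ = 10300 kg/m³
  option X: σ_y = 402.0 MPa, ρ = 8009 kg/m³
  option Q: σ_y = 168.0 MPa, ρ = 8490 kg/m³
  option C: σ_y = 330.0 MPa, ρ = 3860 kg/m³
  option C: M = 85.5 kN·m/kg
  option X: M = 50.2 kN·m/kg
  option A: M = 42.4 kN·m/kg
  option Q: M = 19.8 kN·m/kg
The maximum is for option C.

option C, M = 85.5 kN·m/kg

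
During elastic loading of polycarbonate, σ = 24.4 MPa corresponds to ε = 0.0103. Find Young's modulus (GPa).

2.37 GPa

E = σ/ε = 24.4 MPa / 0.0103 = 2369 MPa = 2.37 GPa.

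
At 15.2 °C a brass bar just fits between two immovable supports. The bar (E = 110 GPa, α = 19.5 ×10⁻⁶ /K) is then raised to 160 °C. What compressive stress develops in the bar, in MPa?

ΔT = 144.8 K. Constrained thermal stress σ = E·α·ΔT = 110.0×10³ MPa × 19.5×10⁻⁶ × 144.8 = 311 MPa (compressive).

311 MPa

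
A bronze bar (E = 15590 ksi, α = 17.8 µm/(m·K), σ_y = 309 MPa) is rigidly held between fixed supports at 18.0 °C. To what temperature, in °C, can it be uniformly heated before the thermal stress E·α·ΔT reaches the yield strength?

E = 15590 ksi = 107.5 GPa.
E·α·ΔT = 309.0 MPa ⇒ ΔT = 309.0 / (107.5×10³ × 17.8×10⁻⁶) = 161.5 K.
T = 18.0 + 161.5 = 179.5 °C.

180 °C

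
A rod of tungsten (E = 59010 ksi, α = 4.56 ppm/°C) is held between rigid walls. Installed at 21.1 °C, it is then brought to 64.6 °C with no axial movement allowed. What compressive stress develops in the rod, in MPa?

E = 59010 ksi = 406.9 GPa.
ΔT = 43.50 K. Constrained thermal stress σ = E·α·ΔT = 406.9×10³ MPa × 4.56×10⁻⁶ × 43.50 = 80.7 MPa (compressive).

80.7 MPa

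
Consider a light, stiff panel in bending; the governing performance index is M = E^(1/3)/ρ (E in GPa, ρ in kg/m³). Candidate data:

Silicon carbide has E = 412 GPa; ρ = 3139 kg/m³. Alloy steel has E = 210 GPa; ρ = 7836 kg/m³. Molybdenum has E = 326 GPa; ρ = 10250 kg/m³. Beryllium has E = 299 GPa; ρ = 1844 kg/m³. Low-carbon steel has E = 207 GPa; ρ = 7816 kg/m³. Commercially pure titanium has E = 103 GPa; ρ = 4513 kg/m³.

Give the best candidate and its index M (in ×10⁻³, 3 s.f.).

beryllium, M = 3.63×10⁻³

Evaluate M for each candidate:
  beryllium: M = 3.63×10⁻³
  silicon carbide: M = 2.37×10⁻³
  commercially pure titanium: M = 1.04×10⁻³
  alloy steel: M = 0.759×10⁻³
  low-carbon steel: M = 0.757×10⁻³
  molybdenum: M = 0.671×10⁻³
Highest index: beryllium.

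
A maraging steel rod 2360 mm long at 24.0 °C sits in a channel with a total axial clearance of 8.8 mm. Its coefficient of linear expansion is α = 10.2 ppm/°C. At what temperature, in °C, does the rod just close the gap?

390 °C

α·L₀·ΔT = 8.8 mm ⇒ ΔT = 8.8 / (10.2×10⁻⁶ × 2360.0) = 365.6 K.
T = 24.0 + 365.6 = 389.6 °C.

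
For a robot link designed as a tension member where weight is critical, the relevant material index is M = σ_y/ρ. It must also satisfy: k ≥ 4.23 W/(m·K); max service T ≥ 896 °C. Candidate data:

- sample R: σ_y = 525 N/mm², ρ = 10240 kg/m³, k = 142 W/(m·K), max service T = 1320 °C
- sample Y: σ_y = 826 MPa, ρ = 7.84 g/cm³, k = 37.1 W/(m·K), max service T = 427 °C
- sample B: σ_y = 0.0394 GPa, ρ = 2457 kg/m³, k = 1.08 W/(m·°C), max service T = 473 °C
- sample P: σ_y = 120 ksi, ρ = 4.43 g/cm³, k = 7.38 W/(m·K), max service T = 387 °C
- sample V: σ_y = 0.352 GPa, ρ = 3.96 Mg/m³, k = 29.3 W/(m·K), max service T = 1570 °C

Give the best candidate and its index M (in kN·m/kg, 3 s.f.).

sample V, M = 88.9 kN·m/kg

Screen on constraints: k ≥ 4.23 W/(m·K); max service T ≥ 896 °C. Survivors: sample R, sample V.
In SI units:
  sample R: σ_y = 525.0 MPa, ρ = 10240 kg/m³
  sample V: σ_y = 352.0 MPa, ρ = 3960 kg/m³
  sample V: M = 88.9 kN·m/kg
  sample R: M = 51.3 kN·m/kg
The maximum is for sample V.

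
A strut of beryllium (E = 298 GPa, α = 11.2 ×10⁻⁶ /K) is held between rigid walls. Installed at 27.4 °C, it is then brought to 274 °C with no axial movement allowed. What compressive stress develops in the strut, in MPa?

823 MPa

ΔT = 246.6 K. Constrained thermal stress σ = E·α·ΔT = 298.0×10³ MPa × 11.2×10⁻⁶ × 246.6 = 823 MPa (compressive).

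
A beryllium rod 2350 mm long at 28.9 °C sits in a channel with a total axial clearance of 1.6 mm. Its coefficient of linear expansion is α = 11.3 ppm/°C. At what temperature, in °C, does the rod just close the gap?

89.2 °C

α·L₀·ΔT = 1.6 mm ⇒ ΔT = 1.6 / (11.3×10⁻⁶ × 2350.0) = 60.25 K.
T = 28.9 + 60.25 = 89.15 °C.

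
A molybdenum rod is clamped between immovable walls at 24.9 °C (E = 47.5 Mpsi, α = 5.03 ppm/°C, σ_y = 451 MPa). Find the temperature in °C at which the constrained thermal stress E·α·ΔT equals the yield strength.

E = 47.5 Mpsi = 327.5 GPa.
E·α·ΔT = 451.0 MPa ⇒ ΔT = 451.0 / (327.5×10³ × 5.03×10⁻⁶) = 273.8 K.
T = 24.9 + 273.8 = 298.7 °C.

299 °C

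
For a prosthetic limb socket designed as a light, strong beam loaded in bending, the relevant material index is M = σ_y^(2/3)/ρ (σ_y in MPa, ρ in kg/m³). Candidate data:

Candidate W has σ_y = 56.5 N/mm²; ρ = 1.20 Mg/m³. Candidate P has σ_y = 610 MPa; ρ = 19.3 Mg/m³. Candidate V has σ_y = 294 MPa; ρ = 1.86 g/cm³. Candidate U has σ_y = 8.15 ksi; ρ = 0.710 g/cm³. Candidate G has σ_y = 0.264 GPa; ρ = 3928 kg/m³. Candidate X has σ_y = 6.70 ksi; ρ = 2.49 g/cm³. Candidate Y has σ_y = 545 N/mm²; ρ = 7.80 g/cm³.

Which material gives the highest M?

Convert each candidate to consistent units, then evaluate M:
  candidate W: σ_y = 56.50 MPa, ρ = 1200 kg/m³
  candidate P: σ_y = 610.0 MPa, ρ = 19300 kg/m³
  candidate V: σ_y = 294.0 MPa, ρ = 1860 kg/m³
  candidate U: σ_y = 56.19 MPa, ρ = 710.0 kg/m³
  candidate G: σ_y = 264.0 MPa, ρ = 3928 kg/m³
  candidate X: σ_y = 46.19 MPa, ρ = 2490 kg/m³
  candidate Y: σ_y = 545.0 MPa, ρ = 7800 kg/m³
  candidate V: M = 23.8×10⁻³
  candidate U: M = 20.7×10⁻³
  candidate W: M = 12.3×10⁻³
  candidate G: M = 10.5×10⁻³
  candidate Y: M = 8.55×10⁻³
  candidate X: M = 5.17×10⁻³
  candidate P: M = 3.73×10⁻³
Candidate V has the largest M.

candidate V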